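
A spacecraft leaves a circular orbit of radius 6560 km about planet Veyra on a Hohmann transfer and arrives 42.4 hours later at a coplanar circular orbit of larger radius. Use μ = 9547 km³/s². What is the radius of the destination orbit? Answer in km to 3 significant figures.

r₂ = 49900 km

Transfer time t = 42.4 hours = 1.5264×10^5 s, and t = π√(a_t³/μ).
So a_t = (μ t²/π²)^(1/3) = (9547 × (1.5264×10^5)² / π²)^(1/3) = 28247 km.
Since a_t = (r₁ + r₂)/2, r₂ = 2a_t − r₁ = 2×28247 − 6560 = 49934 km.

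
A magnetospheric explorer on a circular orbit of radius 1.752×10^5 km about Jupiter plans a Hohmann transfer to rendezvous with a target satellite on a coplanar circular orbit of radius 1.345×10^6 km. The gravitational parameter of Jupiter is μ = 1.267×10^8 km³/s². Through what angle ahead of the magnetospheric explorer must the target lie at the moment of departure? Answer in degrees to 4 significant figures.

φ = 103.5°

The Hohmann ellipse has a_t = (r₁ + r₂)/2 = 7.601×10^5 km.
Transfer time t = π√(a_t³/μ) = 1.8496×10^5 s.
Target angular speed ω₂ = √(μ/r₂³) = 7.2161×10^-6 rad/s.
Angle swept by the target during transfer: ω₂·t = 1.3347 rad = 76.47°.
The magnetospheric explorer traverses 180° on the transfer ellipse, so the target must lead by 180° − 76.47° = 103.5°.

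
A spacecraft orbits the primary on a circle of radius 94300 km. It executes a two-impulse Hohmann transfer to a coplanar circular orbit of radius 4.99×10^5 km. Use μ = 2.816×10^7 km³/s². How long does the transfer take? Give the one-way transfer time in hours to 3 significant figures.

t = 26.6 hours

Transfer-ellipse semi-major axis a_t = (r₁ + r₂)/2 = (94300 + 4.990×10^5)/2 = 2.9665×10^5 km.
Half the transfer-orbit period gives t = π√(a_t³/μ) = 95650 s.
Converting: 95650 s ÷ 3600 s/hour = 26.6 hours.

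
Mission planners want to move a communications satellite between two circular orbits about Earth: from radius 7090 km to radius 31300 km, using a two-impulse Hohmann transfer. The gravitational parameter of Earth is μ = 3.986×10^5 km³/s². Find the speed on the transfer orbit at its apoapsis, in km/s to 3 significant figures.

v = 2.17 km/s

Transfer-ellipse semi-major axis a_t = (r₁ + r₂)/2 = (7090 + 31300)/2 = 19195 km.
The apoapsis of the transfer ellipse is at r = 31300 km.
Vis-viva: v = √[μ(2/r − 1/a_t)] = √[3.986×10^5 × (2/31300 − 1/19195)] = 2.169 km/s.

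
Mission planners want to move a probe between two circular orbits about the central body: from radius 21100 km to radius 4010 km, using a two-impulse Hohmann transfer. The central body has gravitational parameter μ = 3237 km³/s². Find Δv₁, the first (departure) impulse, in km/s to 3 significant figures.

The Hohmann ellipse has a_t = (r₁ + r₂)/2 = 12555 km.
Circular speed at r = 21100 km: v_c = √(μ/r) = 0.3917 km/s.
Transfer-orbit speed at the same r (vis-viva, a = a_t): v_t = √[μ(2/r − 1/a_t)] = 0.2214 km/s.
Δv₁ = |v_t − v_c| = |0.2214 − 0.3917| = 0.1703 km/s.

Δv₁ = 0.170 km/s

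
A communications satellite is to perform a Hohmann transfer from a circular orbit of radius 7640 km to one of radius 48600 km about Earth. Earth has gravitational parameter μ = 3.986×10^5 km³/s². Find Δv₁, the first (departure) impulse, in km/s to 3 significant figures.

Transfer-ellipse semi-major axis a_t = (r₁ + r₂)/2 = (7640 + 48600)/2 = 28120 km.
Circular speed at r = 7640 km: v_c = √(μ/r) = 7.223 km/s.
Vis-viva on the transfer ellipse at r = 7640 km gives v_t = √[μ(2/r − 1/a_t)] = 9.496 km/s.
Δv₁ = |v_t − v_c| = |9.496 − 7.223| = 2.273 km/s.

Δv₁ = 2.27 km/s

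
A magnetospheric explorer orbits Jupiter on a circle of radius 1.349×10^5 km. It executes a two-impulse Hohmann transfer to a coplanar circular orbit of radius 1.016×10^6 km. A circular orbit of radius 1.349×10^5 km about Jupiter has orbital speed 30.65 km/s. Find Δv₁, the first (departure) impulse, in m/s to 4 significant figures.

From the circular-orbit relation v² = μ/r at r = 1.349×10^5 km: μ = v²r = (30.65)² × 1.349×10^5 = 1.26728×10^8 km³/s².
Transfer-ellipse semi-major axis a_t = (r₁ + r₂)/2 = (1.349×10^5 + 1.016×10^6)/2 = 5.7545×10^5 km.
On the circular orbit at r = 1.349×10^5 km, v_c = √(μ/r) = 30.65 km/s.
Transfer-orbit speed at the same r (vis-viva, a = a_t): v_t = √[μ(2/r − 1/a_t)] = 40.73 km/s.
Δv₁ = |v_t − v_c| = |40.73 − 30.65| = 10.08 km/s.

Δv₁ = 10080 m/s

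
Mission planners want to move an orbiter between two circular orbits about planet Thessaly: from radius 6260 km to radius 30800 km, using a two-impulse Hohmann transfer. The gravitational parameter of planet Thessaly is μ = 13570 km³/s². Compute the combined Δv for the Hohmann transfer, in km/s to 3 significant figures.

Δv = 0.704 km/s

Transfer-ellipse semi-major axis a_t = (r₁ + r₂)/2 = (6260 + 30800)/2 = 18530 km.
Circular speed at r₁: v₁ = √(μ/r₁) = √(13570/6260) = 1.47232 km/s.
On the transfer ellipse at r₁, vis-viva equation gives v_p = √[μ(2/r₁ − 1/a_t)] = 1.89819 km/s.
First burn Δv₁ = |v_p − v₁| = 0.42587 km/s.
At r₂, v₂ = √(μ/r₂) = 0.663765 km/s.
Transfer-orbit speed at r₂: v_a = √[μ(2/r₂ − 1/a_t)] = 0.385802 km/s.
Second burn Δv₂ = |v₂ − v_a| = 0.27796 km/s.
Total Δv = Δv₁ + Δv₂ = 0.7038 km/s.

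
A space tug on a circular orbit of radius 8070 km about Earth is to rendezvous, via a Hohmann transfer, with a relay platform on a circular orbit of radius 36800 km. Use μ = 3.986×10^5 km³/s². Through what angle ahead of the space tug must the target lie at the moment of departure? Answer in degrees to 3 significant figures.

Semi-major axis of the transfer orbit: a_t = (8070 + 36800)/2 = 22435 km.
The half-period of the transfer ellipse is t = π√(a_t³/μ) = 16721 s.
Target angular speed ω₂ = √(μ/r₂³) = 8.9433×10^-5 rad/s.
Angle swept by the target during transfer: ω₂·t = 1.4954 rad = 85.68°.
The space tug traverses 180° on the transfer ellipse, so the target must lead by 180° − 85.68° = 94.3°.

φ = 94.3°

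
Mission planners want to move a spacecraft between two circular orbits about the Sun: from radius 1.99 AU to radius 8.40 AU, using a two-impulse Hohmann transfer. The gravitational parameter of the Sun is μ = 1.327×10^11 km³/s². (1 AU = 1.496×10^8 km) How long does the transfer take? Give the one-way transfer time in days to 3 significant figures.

In km: r₁ = 1.99 × 1.496×10^8 = 2.97704×10^8 km; r₂ = 8.40 × 1.496×10^8 = 1.25664×10^9 km.
Semi-major axis of the transfer orbit: a_t = (2.97704×10^8 + 1.25664×10^9)/2 = 7.77172×10^8 km.
Transfer time t = π√(a_t³/μ) = π√((7.77172×10^8)³ / 1.327×10^11) = 1.868×10^8 s.
Converting: 1.868×10^8 s ÷ 86400 s/day = 2160 days.

t = 2160 days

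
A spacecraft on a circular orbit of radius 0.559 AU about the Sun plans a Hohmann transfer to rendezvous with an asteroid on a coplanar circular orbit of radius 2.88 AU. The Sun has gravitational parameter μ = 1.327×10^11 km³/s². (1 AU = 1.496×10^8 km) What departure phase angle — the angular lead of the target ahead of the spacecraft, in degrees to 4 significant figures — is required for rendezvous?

In km: r₁ = 0.559 × 1.496×10^8 = 8.36264×10^7 km; r₂ = 2.88 × 1.496×10^8 = 4.30848×10^8 km.
Semi-major axis of the transfer orbit: a_t = (8.36264×10^7 + 4.30848×10^8)/2 = 2.572372×10^8 km.
Transfer time t = π√(a_t³/μ) = 3.5581×10^7 s.
Target angular speed ω₂ = √(μ/r₂³) = 4.0733×10^-8 rad/s.
Angle swept by the target during transfer: ω₂·t = 1.4493 rad = 83.04°.
The spacecraft traverses 180° on the transfer ellipse, so the target must lead by 180° − 83.04° = 96.96°.

φ = 96.96°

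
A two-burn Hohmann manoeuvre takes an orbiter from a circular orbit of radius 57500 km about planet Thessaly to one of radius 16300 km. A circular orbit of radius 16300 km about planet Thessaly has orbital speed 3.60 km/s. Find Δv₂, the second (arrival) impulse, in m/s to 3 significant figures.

Δv₂ = 894 m/s

From the circular-orbit relation v² = μ/r at r = 16300 km: μ = v²r = (3.60)² × 16300 = 2.11248×10^5 km³/s².
Semi-major axis of the transfer orbit: a_t = (57500 + 16300)/2 = 36900 km.
On the circular orbit at r = 16300 km, v_c = √(μ/r) = 3.6000 km/s.
Transfer-orbit speed at the same r (vis-viva, a = a_t): v_t = √[μ(2/r − 1/a_t)] = 4.4939 km/s.
Δv₂ = |v_t − v_c| = |4.4939 − 3.6000| = 0.8939 km/s.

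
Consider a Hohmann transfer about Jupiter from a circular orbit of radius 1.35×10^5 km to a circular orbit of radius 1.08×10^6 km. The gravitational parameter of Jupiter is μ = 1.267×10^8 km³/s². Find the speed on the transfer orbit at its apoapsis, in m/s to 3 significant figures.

v = 5110 m/s

The Hohmann ellipse has a_t = (r₁ + r₂)/2 = 6.075×10^5 km.
At apoapsis, r = 1.080×10^6 km.
Applying v² = μ(2/r − 1/a_t): v = 5.106 km/s.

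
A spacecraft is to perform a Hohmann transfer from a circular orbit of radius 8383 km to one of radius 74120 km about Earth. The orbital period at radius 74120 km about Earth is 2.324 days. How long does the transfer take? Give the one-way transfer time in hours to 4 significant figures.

t = 11.58 hours

From Kepler's third law T² = 4π²r³/μ at r = 74120 km, T = 2.324 days = 2.324 × 86400 s = 2.007936×10^5 s: μ = 4π²r³/T² = 3.98718×10^5 km³/s².
Transfer-ellipse semi-major axis a_t = (r₁ + r₂)/2 = (8383 + 74120)/2 = 41251.5 km.
By Kepler's third law the transfer-orbit period is T = 2π√(a_t³/μ), so t = T/2 = 41680 s.
Converting: 41680 s ÷ 3600 s/hour = 11.58 hours.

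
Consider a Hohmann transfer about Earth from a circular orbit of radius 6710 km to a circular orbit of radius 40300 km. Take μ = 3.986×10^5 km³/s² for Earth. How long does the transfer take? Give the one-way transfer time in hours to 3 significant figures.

t = 4.98 hours

The Hohmann ellipse has a_t = (r₁ + r₂)/2 = 23505 km.
By Kepler's third law the transfer-orbit period is T = 2π√(a_t³/μ), so t = T/2 = 17930 s.
Converting: 17930 s ÷ 3600 s/hour = 4.98 hours.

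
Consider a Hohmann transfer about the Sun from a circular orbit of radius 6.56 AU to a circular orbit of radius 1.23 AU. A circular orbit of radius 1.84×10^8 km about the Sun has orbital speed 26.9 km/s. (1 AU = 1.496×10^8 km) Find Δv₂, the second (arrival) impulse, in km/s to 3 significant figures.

From the circular-orbit relation v² = μ/r at r = 1.84×10^8 km: μ = v²r = (26.9)² × 1.84×10^8 = 1.33144×10^11 km³/s².
In km: r₁ = 6.56 × 1.496×10^8 = 9.81376×10^8 km; r₂ = 1.23 × 1.496×10^8 = 1.84008×10^8 km.
The Hohmann ellipse has a_t = (r₁ + r₂)/2 = 5.82692×10^8 km.
Circular speed at r = 1.84008×10^8 km: v_c = √(μ/r) = 26.90 km/s.
Vis-viva on the transfer ellipse at r = 1.84008×10^8 km gives v_t = √[μ(2/r − 1/a_t)] = 34.91 km/s.
Δv₂ = |v_t − v_c| = |34.91 − 26.90| = 8.010 km/s.

Δv₂ = 8.01 km/s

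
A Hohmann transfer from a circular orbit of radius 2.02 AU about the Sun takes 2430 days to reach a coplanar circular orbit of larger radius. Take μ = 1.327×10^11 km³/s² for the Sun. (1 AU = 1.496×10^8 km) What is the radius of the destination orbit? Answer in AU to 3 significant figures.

In km: r₁ = 2.02 × 1.496×10^8 = 3.02192×10^8 km.
Transfer time t = 2430 days = 2.09952×10^8 s, and t = π√(a_t³/μ).
So a_t = (μ t²/π²)^(1/3) = (1.327×10^11 × (2.09952×10^8)² / π²)^(1/3) = 8.3998×10^8 km.
Since a_t = (r₁ + r₂)/2, r₂ = 2a_t − r₁ = 2×8.3998×10^8 − 3.02192×10^8 = 1.377768×10^9 km.
In AU: r₂ = 1.377768×10^9 / 1.496×10^8 = 9.21 AU.

r₂ = 9.21 AU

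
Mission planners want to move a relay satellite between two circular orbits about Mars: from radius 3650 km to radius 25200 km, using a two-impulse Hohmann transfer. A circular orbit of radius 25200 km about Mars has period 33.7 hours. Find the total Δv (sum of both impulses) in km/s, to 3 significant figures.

Δv = 1.75 km/s

From Kepler's third law T² = 4π²r³/μ at r = 25200 km, T = 33.7 hours = 33.7 × 3600 s = 1.2132×10^5 s: μ = 4π²r³/T² = 42923.6 km³/s².
The Hohmann ellipse has a_t = (r₁ + r₂)/2 = 14425 km.
Circular speed at r₁: v₁ = √(μ/r₁) = √(42923.6/3650) = 3.4293 km/s.
Transfer-orbit speed at r₁ (vis-viva): v_p = √[μ(2/r₁ − 1/a_t)] = 4.5326 km/s.
First burn Δv₁ = |v_p − v₁| = 1.103 km/s.
At r₂, v₂ = √(μ/r₂) = 1.3051 km/s.
Transfer-orbit speed at r₂: v_a = √[μ(2/r₂ − 1/a_t)] = 0.65650 km/s.
Second burn Δv₂ = |v₂ − v_a| = 0.6486 km/s.
Total Δv = Δv₁ + Δv₂ = 1.752 km/s.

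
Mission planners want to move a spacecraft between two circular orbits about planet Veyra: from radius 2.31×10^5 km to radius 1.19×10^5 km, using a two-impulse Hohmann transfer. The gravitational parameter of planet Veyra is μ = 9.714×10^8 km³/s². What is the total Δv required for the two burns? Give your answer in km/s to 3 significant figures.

Semi-major axis of the transfer orbit: a_t = (2.310×10^5 + 1.190×10^5)/2 = 1.750×10^5 km.
At r₁ the circular-orbit speed is v₁ = √(μ/r₁) = 64.8475 km/s.
Transfer-orbit speed at r₁ (v² = μ(2/r − 1/a)): v_a = √[μ(2/r₁ − 1/a_t)] = 53.4746 km/s.
First burn Δv₁ = |v_a − v₁| = 11.373 km/s.
Circular speed at r₂: v₂ = √(μ/r₂) = 90.34946 km/s.
Transfer-orbit speed at r₂: v_p = √[μ(2/r₂ − 1/a_t)] = 103.8036 km/s.
Second burn Δv₂ = |v₂ − v_p| = 13.454 km/s.
Δv = Δv₁ + Δv₂ = 11.373 + 13.454 = 24.83 km/s.

Δv = 24.8 km/s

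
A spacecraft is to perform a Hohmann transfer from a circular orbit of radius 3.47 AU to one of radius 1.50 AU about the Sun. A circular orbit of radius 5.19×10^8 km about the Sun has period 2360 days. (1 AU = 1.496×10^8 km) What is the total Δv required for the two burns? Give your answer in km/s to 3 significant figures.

Δv = 7.99 km/s

From Kepler's third law T² = 4π²r³/μ at r = 5.19×10^8 km, T = 2360 days = 2360 × 86400 s = 2.03904×10^8 s: μ = 4π²r³/T² = 1.32743×10^11 km³/s².
In km: r₁ = 3.47 × 1.496×10^8 = 5.19112×10^8 km; r₂ = 1.50 × 1.496×10^8 = 2.244×10^8 km.
The Hohmann ellipse has a_t = (r₁ + r₂)/2 = 3.71756×10^8 km.
At r₁ the circular-orbit speed is v₁ = √(μ/r₁) = 15.991 km/s.
Transfer-orbit speed at r₁ (v² = μ(2/r − 1/a)): v_a = √[μ(2/r₁ − 1/a_t)] = 12.424 km/s.
First burn Δv₁ = |v_a − v₁| = 3.567 km/s.
At r₂, v₂ = √(μ/r₂) = 24.322 km/s.
Transfer-orbit speed at r₂: v_p = √[μ(2/r₂ − 1/a_t)] = 28.741 km/s.
Second burn Δv₂ = |v₂ − v_p| = 4.419 km/s.
Δv = Δv₁ + Δv₂ = 3.567 + 4.419 = 7.986 km/s.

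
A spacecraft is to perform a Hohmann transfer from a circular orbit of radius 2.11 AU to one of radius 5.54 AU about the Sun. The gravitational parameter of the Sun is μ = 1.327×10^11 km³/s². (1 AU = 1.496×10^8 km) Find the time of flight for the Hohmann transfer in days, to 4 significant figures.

t = 1366 days

In km: r₁ = 2.11 × 1.496×10^8 = 3.15656×10^8 km; r₂ = 5.54 × 1.496×10^8 = 8.28784×10^8 km.
The Hohmann ellipse has a_t = (r₁ + r₂)/2 = 5.7222×10^8 km.
Transfer time t = π√(a_t³/μ) = π√((5.7222×10^8)³ / 1.327×10^11) = 1.180×10^8 s.
Converting: 1.180×10^8 s ÷ 86400 s/day = 1366 days.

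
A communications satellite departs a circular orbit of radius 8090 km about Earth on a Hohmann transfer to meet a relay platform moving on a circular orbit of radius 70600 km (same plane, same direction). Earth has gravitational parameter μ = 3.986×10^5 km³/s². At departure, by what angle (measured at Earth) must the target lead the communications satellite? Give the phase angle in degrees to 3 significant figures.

φ = 105°

Semi-major axis of the transfer orbit: a_t = (8090 + 70600)/2 = 39345 km.
The half-period of the transfer ellipse is t = π√(a_t³/μ) = 38830 s.
The target's mean motion on its circular orbit is ω₂ = √(μ/r₂³) = 3.366×10^-5 rad/s.
Angle swept by the target during transfer: ω₂·t = 1.307 rad = 74.89°.
The communications satellite traverses 180° on the transfer ellipse, so the target must lead by 180° − 74.89° = 105°.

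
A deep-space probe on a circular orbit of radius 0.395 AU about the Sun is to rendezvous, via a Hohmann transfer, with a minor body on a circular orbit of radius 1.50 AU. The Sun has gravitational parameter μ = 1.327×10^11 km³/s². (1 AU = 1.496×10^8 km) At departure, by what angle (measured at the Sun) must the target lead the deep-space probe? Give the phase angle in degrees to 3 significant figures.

φ = 89.6°

In km: r₁ = 0.395 × 1.496×10^8 = 5.9092×10^7 km; r₂ = 1.50 × 1.496×10^8 = 2.244×10^8 km.
Transfer-ellipse semi-major axis a_t = (r₁ + r₂)/2 = (5.9092×10^7 + 2.244×10^8)/2 = 1.41746×10^8 km.
Transfer time t = π√(a_t³/μ) = 1.455×10^7 s.
Target angular speed ω₂ = √(μ/r₂³) = 1.084×10^-7 rad/s.
Angle swept by the target during transfer: ω₂·t = 1.5772 rad = 90.37°.
Arrival is 180° from departure on the ellipse, so φ = 180° − 90.37° = 89.6°.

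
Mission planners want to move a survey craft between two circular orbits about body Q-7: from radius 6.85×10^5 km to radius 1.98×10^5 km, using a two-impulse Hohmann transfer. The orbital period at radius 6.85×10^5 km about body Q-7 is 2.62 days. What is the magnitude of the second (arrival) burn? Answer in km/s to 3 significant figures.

From Kepler's third law T² = 4π²r³/μ at r = 6.85×10^5 km, T = 2.62 days = 2.62 × 86400 s = 2.26368×10^5 s: μ = 4π²r³/T² = 2.47629×10^8 km³/s².
Transfer-ellipse semi-major axis a_t = (r₁ + r₂)/2 = (6.850×10^5 + 1.980×10^5)/2 = 4.415×10^5 km.
On the circular orbit at r = 1.980×10^5 km, v_c = √(μ/r) = 35.3645 km/s.
Transfer-orbit speed at the same r (vis-viva, a = a_t): v_t = √[μ(2/r − 1/a_t)] = 44.0502 km/s.
Δv₂ = |v_t − v_c| = |44.0502 − 35.3645| = 8.686 km/s.

Δv₂ = 8.69 km/s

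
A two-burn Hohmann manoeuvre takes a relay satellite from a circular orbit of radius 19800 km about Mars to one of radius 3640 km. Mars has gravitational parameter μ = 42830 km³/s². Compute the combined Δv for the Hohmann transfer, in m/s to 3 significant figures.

Transfer-ellipse semi-major axis a_t = (r₁ + r₂)/2 = (19800 + 3640)/2 = 11720 km.
Circular speed at r₁: v₁ = √(μ/r₁) = √(42830/19800) = 1.47076 km/s.
Transfer-orbit speed at r₁ (v² = μ(2/r − 1/a)): v_a = √[μ(2/r₁ − 1/a_t)] = 0.819650 km/s.
First burn Δv₁ = |v_a − v₁| = 0.6511 km/s.
Circular speed at r₂: v₂ = √(μ/r₂) = 3.4302 km/s.
Transfer-orbit speed at r₂: v_p = √[μ(2/r₂ − 1/a_t)] = 4.4585 km/s.
Second burn Δv₂ = |v₂ − v_p| = 1.028 km/s.
Total Δv = Δv₁ + Δv₂ = 1.679 km/s.

Δv = 1680 m/s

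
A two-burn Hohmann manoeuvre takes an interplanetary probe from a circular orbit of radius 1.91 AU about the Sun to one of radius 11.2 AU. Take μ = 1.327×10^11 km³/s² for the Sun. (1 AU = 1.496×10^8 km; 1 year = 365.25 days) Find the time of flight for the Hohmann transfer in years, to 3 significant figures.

t = 8.39 years

In km: r₁ = 1.91 × 1.496×10^8 = 2.85736×10^8 km; r₂ = 11.2 × 1.496×10^8 = 1.67552×10^9 km.
The Hohmann ellipse has a_t = (r₁ + r₂)/2 = 9.80628×10^8 km.
Transfer time t = π√(a_t³/μ) = π√((9.80628×10^8)³ / 1.327×10^11) = 2.648×10^8 s.
Converting: 2.648×10^8 s ÷ 3.15576×10^7 s/year (365.25 × 86400) = 8.39 years.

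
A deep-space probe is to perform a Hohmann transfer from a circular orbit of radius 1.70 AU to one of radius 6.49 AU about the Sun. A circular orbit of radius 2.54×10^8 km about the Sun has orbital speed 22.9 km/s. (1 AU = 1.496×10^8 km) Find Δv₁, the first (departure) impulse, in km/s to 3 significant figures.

Δv₁ = 5.93 km/s

From the circular-orbit relation v² = μ/r at r = 2.54×10^8 km: μ = v²r = (22.9)² × 2.54×10^8 = 1.33200×10^11 km³/s².
In km: r₁ = 1.70 × 1.496×10^8 = 2.5432×10^8 km; r₂ = 6.49 × 1.496×10^8 = 9.70904×10^8 km.
Transfer-ellipse semi-major axis a_t = (r₁ + r₂)/2 = (2.5432×10^8 + 9.70904×10^8)/2 = 6.12612×10^8 km.
Circular speed at r = 2.5432×10^8 km: v_c = √(μ/r) = 22.886 km/s.
Vis-viva on the transfer ellipse at r = 2.5432×10^8 km gives v_t = √[μ(2/r − 1/a_t)] = 28.811 km/s.
Δv₁ = |v_t − v_c| = |28.811 − 22.886| = 5.925 km/s.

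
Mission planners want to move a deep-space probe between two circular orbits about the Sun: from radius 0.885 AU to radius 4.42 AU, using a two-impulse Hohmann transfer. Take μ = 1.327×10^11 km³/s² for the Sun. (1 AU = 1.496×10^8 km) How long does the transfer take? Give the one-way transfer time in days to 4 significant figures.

In km: r₁ = 0.885 × 1.496×10^8 = 1.32396×10^8 km; r₂ = 4.42 × 1.496×10^8 = 6.61232×10^8 km.
Semi-major axis of the transfer orbit: a_t = (1.32396×10^8 + 6.61232×10^8)/2 = 3.96814×10^8 km.
Transfer time t = π√(a_t³/μ) = π√((3.96814×10^8)³ / 1.327×10^11) = 6.817×10^7 s.
Converting: 6.817×10^7 s ÷ 86400 s/day = 789.0 days.

t = 789.0 days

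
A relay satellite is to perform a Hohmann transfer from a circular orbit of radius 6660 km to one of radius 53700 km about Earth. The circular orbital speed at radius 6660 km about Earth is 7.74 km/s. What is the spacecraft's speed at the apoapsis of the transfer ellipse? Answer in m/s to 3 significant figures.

From the circular-orbit relation v² = μ/r at r = 6660 km: μ = v²r = (7.74)² × 6660 = 3.98985×10^5 km³/s².
Semi-major axis of the transfer orbit: a_t = (6660 + 53700)/2 = 30180 km.
The apoapsis of the transfer ellipse is at r = 53700 km.
Vis-viva: v = √[μ(2/r − 1/a_t)] = √[3.98985×10^5 × (2/53700 − 1/30180)] = 1.280 km/s.

v = 1280 m/s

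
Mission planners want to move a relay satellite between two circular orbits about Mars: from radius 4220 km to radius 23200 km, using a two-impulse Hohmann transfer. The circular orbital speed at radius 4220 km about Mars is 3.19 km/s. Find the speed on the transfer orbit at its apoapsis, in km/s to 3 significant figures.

v = 0.755 km/s

From the circular-orbit relation v² = μ/r at r = 4220 km: μ = v²r = (3.19)² × 4220 = 42943.1 km³/s².
Semi-major axis of the transfer orbit: a_t = (4220 + 23200)/2 = 13710 km.
At apoapsis, r = 23200 km.
Vis-viva: v = √[μ(2/r − 1/a_t)] = √[42943.1 × (2/23200 − 1/13710)] = 0.7548 km/s.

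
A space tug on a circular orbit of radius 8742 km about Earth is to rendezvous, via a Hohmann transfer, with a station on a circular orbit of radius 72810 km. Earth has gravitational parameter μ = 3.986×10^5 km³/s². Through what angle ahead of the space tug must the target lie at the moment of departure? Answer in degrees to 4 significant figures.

Semi-major axis of the transfer orbit: a_t = (8742 + 72810)/2 = 40776 km.
Transfer time t = π√(a_t³/μ) = 40972 s.
The target's mean motion on its circular orbit is ω₂ = √(μ/r₂³) = 3.2135×10^-5 rad/s.
Angle swept by the target during transfer: ω₂·t = 1.3166 rad = 75.44°.
Arrival is 180° from departure on the ellipse, so φ = 180° − 75.44° = 104.6°.

φ = 104.6°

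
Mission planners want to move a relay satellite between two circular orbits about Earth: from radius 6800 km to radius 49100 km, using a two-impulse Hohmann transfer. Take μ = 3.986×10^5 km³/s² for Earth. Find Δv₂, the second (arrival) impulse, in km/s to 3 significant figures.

The Hohmann ellipse has a_t = (r₁ + r₂)/2 = 27950 km.
Circular speed at r = 49100 km: v_c = √(μ/r) = 2.849 km/s.
Vis-viva on the transfer ellipse at r = 49100 km gives v_t = √[μ(2/r − 1/a_t)] = 1.405 km/s.
Δv₂ = |v_t − v_c| = |1.405 − 2.849| = 1.444 km/s.

Δv₂ = 1.44 km/s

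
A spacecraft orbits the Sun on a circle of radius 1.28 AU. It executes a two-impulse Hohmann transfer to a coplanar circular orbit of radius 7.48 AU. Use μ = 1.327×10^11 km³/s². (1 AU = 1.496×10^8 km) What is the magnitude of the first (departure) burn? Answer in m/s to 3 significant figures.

Δv₁ = 8080 m/s

In km: r₁ = 1.28 × 1.496×10^8 = 1.91488×10^8 km; r₂ = 7.48 × 1.496×10^8 = 1.119008×10^9 km.
The Hohmann ellipse has a_t = (r₁ + r₂)/2 = 6.55248×10^8 km.
On the circular orbit at r = 1.91488×10^8 km, v_c = √(μ/r) = 26.325 km/s.
Transfer-orbit speed at the same r (vis-viva, a = a_t): v_t = √[μ(2/r − 1/a_t)] = 34.402 km/s.
Δv₁ = |v_t − v_c| = |34.402 − 26.325| = 8.077 km/s.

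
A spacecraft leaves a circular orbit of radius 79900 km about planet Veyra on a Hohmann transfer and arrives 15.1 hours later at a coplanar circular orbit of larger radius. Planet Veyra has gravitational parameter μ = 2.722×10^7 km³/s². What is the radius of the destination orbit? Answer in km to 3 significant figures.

Transfer time t = 15.1 hours = 54360 s, and t = π√(a_t³/μ).
So a_t = (μ t²/π²)^(1/3) = (2.722×10^7 × (54360)² / π²)^(1/3) = 2.0124×10^5 km.
Since a_t = (r₁ + r₂)/2, r₂ = 2a_t − r₁ = 2×2.0124×10^5 − 79900 = 3.2258×10^5 km.

r₂ = 3.23×10^5 km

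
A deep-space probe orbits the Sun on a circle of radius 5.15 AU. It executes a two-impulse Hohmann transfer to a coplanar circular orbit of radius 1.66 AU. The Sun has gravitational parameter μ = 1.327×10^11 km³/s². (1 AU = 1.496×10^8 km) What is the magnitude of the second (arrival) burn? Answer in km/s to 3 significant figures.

Δv₂ = 5.31 km/s

In km: r₁ = 5.15 × 1.496×10^8 = 7.7044×10^8 km; r₂ = 1.66 × 1.496×10^8 = 2.48336×10^8 km.
Transfer-ellipse semi-major axis a_t = (r₁ + r₂)/2 = (7.7044×10^8 + 2.48336×10^8)/2 = 5.09388×10^8 km.
On the circular orbit at r = 2.48336×10^8 km, v_c = √(μ/r) = 23.116 km/s.
Vis-viva on the transfer ellipse at r = 2.48336×10^8 km gives v_t = √[μ(2/r − 1/a_t)] = 28.429 km/s.
Δv₂ = |v_t − v_c| = |28.429 − 23.116| = 5.313 km/s.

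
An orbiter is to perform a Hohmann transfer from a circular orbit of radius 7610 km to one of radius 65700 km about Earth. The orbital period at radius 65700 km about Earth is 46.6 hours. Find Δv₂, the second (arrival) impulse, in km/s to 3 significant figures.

Δv₂ = 1.34 km/s

From Kepler's third law T² = 4π²r³/μ at r = 65700 km, T = 46.6 hours = 46.6 × 3600 s = 1.6776×10^5 s: μ = 4π²r³/T² = 3.97813×10^5 km³/s².
Semi-major axis of the transfer orbit: a_t = (7610 + 65700)/2 = 36655 km.
On the circular orbit at r = 65700 km, v_c = √(μ/r) = 2.46069 km/s.
Vis-viva on the transfer ellipse at r = 65700 km gives v_t = √[μ(2/r − 1/a_t)] = 1.12120 km/s.
Δv₂ = |v_t − v_c| = |1.12120 − 2.46069| = 1.339 km/s.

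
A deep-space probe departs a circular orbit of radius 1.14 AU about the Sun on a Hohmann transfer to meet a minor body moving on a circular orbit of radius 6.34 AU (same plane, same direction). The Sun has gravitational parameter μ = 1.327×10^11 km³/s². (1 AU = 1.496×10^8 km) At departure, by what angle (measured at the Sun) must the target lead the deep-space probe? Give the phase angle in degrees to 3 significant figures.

φ = 98.4°

In km: r₁ = 1.14 × 1.496×10^8 = 1.70544×10^8 km; r₂ = 6.34 × 1.496×10^8 = 9.48464×10^8 km.
Semi-major axis of the transfer orbit: a_t = (1.70544×10^8 + 9.48464×10^8)/2 = 5.59504×10^8 km.
Transfer time t = π√(a_t³/μ) = 1.14135×10^8 s.
The target's mean motion on its circular orbit is ω₂ = √(μ/r₂³) = 1.24711×10^-8 rad/s.
Angle swept by the target during transfer: ω₂·t = 1.42339 rad = 81.554°.
The deep-space probe traverses 180° on the transfer ellipse, so the target must lead by 180° − 81.554° = 98.4°.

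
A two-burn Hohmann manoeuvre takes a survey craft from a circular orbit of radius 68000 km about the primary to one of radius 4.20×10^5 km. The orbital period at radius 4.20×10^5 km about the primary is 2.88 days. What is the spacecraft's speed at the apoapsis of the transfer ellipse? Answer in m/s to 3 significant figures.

From Kepler's third law T² = 4π²r³/μ at r = 4.20×10^5 km, T = 2.88 days = 2.88 × 86400 s = 2.48832×10^5 s: μ = 4π²r³/T² = 4.72384×10^7 km³/s².
Semi-major axis of the transfer orbit: a_t = (68000 + 4.200×10^5)/2 = 2.440×10^5 km.
At apoapsis, r = 4.200×10^5 km.
Vis-viva: v = √[μ(2/r − 1/a_t)] = √[4.72384×10^7 × (2/4.200×10^5 − 1/2.440×10^5)] = 5.599 km/s.

v = 5600 m/s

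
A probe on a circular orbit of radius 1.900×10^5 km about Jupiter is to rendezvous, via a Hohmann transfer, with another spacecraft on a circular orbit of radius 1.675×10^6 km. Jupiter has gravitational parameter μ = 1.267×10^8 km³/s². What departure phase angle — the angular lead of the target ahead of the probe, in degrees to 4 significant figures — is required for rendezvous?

φ = 105.2°

Semi-major axis of the transfer orbit: a_t = (1.900×10^5 + 1.675×10^6)/2 = 9.325×10^5 km.
Transfer time t = π√(a_t³/μ) = 2.513×10^5 s.
Target angular speed ω₂ = √(μ/r₂³) = 5.192×10^-6 rad/s.
Angle swept by the target during transfer: ω₂·t = 1.305 rad = 74.77°.
The probe traverses 180° on the transfer ellipse, so the target must lead by 180° − 74.77° = 105.2°.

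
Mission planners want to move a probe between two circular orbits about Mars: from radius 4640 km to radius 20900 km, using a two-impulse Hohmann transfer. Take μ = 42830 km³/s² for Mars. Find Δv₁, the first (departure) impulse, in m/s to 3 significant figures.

Δv₁ = 849 m/s

Transfer-ellipse semi-major axis a_t = (r₁ + r₂)/2 = (4640 + 20900)/2 = 12770 km.
Circular speed at r = 4640 km: v_c = √(μ/r) = 3.0382 km/s.
Vis-viva on the transfer ellipse at r = 4640 km gives v_t = √[μ(2/r − 1/a_t)] = 3.8868 km/s.
Δv₁ = |v_t − v_c| = |3.8868 − 3.0382| = 0.8486 km/s.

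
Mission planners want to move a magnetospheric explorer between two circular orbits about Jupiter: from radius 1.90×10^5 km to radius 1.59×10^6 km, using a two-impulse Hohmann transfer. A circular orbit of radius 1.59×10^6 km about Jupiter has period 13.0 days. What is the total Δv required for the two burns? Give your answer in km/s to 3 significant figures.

From Kepler's third law T² = 4π²r³/μ at r = 1.59×10^6 km, T = 13.0 days = 13.0 × 86400 s = 1.1232×10^6 s: μ = 4π²r³/T² = 1.25787×10^8 km³/s².
Transfer-ellipse semi-major axis a_t = (r₁ + r₂)/2 = (1.900×10^5 + 1.590×10^6)/2 = 8.900×10^5 km.
Circular speed at r₁: v₁ = √(μ/r₁) = √(1.25787×10^8/1.900×10^5) = 25.730 km/s.
Transfer-orbit speed at r₁ (vis-viva equation): v_p = √[μ(2/r₁ − 1/a_t)] = 34.391 km/s.
First burn Δv₁ = |v_p − v₁| = 8.661 km/s.
Circular speed at r₂: v₂ = √(μ/r₂) = 8.8945 km/s.
Transfer-orbit speed at r₂: v_a = √[μ(2/r₂ − 1/a_t)] = 4.1096 km/s.
Second burn Δv₂ = |v₂ − v_a| = 4.785 km/s.
Total Δv = Δv₁ + Δv₂ = 13.45 km/s.

Δv = 13.4 km/s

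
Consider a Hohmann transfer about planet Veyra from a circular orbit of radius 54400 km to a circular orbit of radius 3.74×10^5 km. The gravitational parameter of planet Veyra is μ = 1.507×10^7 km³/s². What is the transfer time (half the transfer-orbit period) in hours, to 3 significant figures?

t = 22.3 hours

Semi-major axis of the transfer orbit: a_t = (54400 + 3.740×10^5)/2 = 2.142×10^5 km.
Transfer time t = π√(a_t³/μ) = π√((2.142×10^5)³ / 1.507×10^7) = 80230 s.
Converting: 80230 s ÷ 3600 s/hour = 22.3 hours.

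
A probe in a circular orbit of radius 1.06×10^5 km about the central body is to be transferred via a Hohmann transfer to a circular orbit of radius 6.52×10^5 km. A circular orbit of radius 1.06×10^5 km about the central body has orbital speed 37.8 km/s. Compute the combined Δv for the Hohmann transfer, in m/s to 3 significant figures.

From the circular-orbit relation v² = μ/r at r = 1.06×10^5 km: μ = v²r = (37.8)² × 1.06×10^5 = 1.51457×10^8 km³/s².
Semi-major axis of the transfer orbit: a_t = (1.060×10^5 + 6.520×10^5)/2 = 3.790×10^5 km.
Circular speed at r₁: v₁ = √(μ/r₁) = √(1.51457×10^8/1.060×10^5) = 37.80 km/s.
On the transfer ellipse at r₁, v² = μ(2/r − 1/a) gives v_p = √[μ(2/r₁ − 1/a_t)] = 49.58 km/s.
First burn Δv₁ = |v_p − v₁| = 11.78 km/s.
At r₂, v₂ = √(μ/r₂) = 15.241 km/s.
Transfer-orbit speed at r₂: v_a = √[μ(2/r₂ − 1/a_t)] = 8.0604 km/s.
Second burn Δv₂ = |v₂ − v_a| = 7.181 km/s.
Total Δv = Δv₁ + Δv₂ = 18.96 km/s.

Δv = 19000 m/s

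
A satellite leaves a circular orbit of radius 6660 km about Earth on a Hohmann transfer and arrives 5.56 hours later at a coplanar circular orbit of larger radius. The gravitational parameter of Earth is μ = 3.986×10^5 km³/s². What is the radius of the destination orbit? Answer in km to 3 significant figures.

r₂ = 43900 km

Transfer time t = 5.56 hours = 20016 s, and t = π√(a_t³/μ).
So a_t = (μ t²/π²)^(1/3) = (3.986×10^5 × (20016)² / π²)^(1/3) = 25293 km.
Since a_t = (r₁ + r₂)/2, r₂ = 2a_t − r₁ = 2×25293 − 6660 = 43926 km.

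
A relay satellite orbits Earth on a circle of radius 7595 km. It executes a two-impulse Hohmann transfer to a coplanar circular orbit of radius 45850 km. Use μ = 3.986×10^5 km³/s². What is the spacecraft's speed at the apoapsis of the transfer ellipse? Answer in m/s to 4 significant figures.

v = 1572 m/s

The Hohmann ellipse has a_t = (r₁ + r₂)/2 = 26722.5 km.
At apoapsis, r = 45850 km.
Applying v² = μ(2/r − 1/a_t): v = 1.572 km/s.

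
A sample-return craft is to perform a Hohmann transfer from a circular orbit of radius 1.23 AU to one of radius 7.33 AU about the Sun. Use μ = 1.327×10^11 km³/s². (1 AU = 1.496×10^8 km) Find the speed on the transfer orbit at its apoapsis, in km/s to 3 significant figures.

In km: r₁ = 1.23 × 1.496×10^8 = 1.84008×10^8 km; r₂ = 7.33 × 1.496×10^8 = 1.096568×10^9 km.
The Hohmann ellipse has a_t = (r₁ + r₂)/2 = 6.40288×10^8 km.
The apoapsis of the transfer ellipse is at r = 1.096568×10^9 km.
Applying v² = μ(2/r − 1/a_t): v = 5.897 km/s.

v = 5.90 km/s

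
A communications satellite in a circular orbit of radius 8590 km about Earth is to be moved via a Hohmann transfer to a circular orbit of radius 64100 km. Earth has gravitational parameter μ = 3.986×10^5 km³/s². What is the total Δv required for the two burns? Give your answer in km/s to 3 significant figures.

Semi-major axis of the transfer orbit: a_t = (8590 + 64100)/2 = 36345 km.
At r₁ the circular-orbit speed is v₁ = √(μ/r₁) = 6.811960 km/s.
On the transfer ellipse at r₁, vis-viva gives v_p = √[μ(2/r₁ − 1/a_t)] = 9.046462 km/s.
First burn Δv₁ = |v_p − v₁| = 2.235 km/s.
Circular speed at r₂: v₂ = √(μ/r₂) = 2.4937 km/s.
Transfer-orbit speed at r₂: v_a = √[μ(2/r₂ − 1/a_t)] = 1.2123 km/s.
Second burn Δv₂ = |v₂ − v_a| = 1.281 km/s.
Δv = Δv₁ + Δv₂ = 2.235 + 1.281 = 3.516 km/s.

Δv = 3.52 km/s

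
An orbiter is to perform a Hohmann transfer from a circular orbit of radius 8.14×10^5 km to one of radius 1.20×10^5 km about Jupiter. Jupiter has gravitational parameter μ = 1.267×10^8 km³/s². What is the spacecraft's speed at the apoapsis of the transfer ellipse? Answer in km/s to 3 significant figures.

v = 6.32 km/s

Transfer-ellipse semi-major axis a_t = (r₁ + r₂)/2 = (8.140×10^5 + 1.200×10^5)/2 = 4.670×10^5 km.
At apoapsis, r = 8.140×10^5 km.
From the vis-viva equation, v = √[μ(2/r − 1/a_t)] = 6.324 km/s.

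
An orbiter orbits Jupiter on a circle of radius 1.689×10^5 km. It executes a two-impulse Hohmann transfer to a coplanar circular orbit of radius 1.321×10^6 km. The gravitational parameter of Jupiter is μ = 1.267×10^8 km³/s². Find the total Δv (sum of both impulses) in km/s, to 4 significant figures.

Δv = 14.21 km/s

Transfer-ellipse semi-major axis a_t = (r₁ + r₂)/2 = (1.689×10^5 + 1.321×10^6)/2 = 7.4495×10^5 km.
Circular speed at r₁: v₁ = √(μ/r₁) = √(1.267×10^8/1.689×10^5) = 27.389 km/s.
Transfer-orbit speed at r₁ (vis-viva equation): v_p = √[μ(2/r₁ − 1/a_t)] = 36.472 km/s.
First burn Δv₁ = |v_p − v₁| = 9.083 km/s.
Circular speed at r₂: v₂ = √(μ/r₂) = 9.793 km/s.
Transfer-orbit speed at r₂: v_a = √[μ(2/r₂ − 1/a_t)] = 4.663 km/s.
Second burn Δv₂ = |v₂ − v_a| = 5.130 km/s.
Total Δv = Δv₁ + Δv₂ = 14.21 km/s.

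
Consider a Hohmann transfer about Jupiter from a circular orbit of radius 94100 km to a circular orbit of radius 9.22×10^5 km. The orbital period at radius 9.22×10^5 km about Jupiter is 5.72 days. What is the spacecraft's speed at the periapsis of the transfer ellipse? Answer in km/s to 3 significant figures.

v = 49.4 km/s

From Kepler's third law T² = 4π²r³/μ at r = 9.22×10^5 km, T = 5.72 days = 5.72 × 86400 s = 4.94208×10^5 s: μ = 4π²r³/T² = 1.26687×10^8 km³/s².
Semi-major axis of the transfer orbit: a_t = (94100 + 9.220×10^5)/2 = 5.0805×10^5 km.
At periapsis, r = 94100 km.
From the vis-viva equation, v = √[μ(2/r − 1/a_t)] = 49.43 km/s.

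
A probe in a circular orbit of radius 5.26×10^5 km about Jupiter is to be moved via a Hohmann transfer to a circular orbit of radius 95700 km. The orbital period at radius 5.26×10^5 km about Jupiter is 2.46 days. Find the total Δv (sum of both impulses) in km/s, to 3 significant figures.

From Kepler's third law T² = 4π²r³/μ at r = 5.26×10^5 km, T = 2.46 days = 2.46 × 86400 s = 2.12544×10^5 s: μ = 4π²r³/T² = 1.27180×10^8 km³/s².
Transfer-ellipse semi-major axis a_t = (r₁ + r₂)/2 = (5.260×10^5 + 95700)/2 = 3.1085×10^5 km.
Circular speed at r₁: v₁ = √(μ/r₁) = √(1.27180×10^8/5.260×10^5) = 15.55 km/s.
On the transfer ellipse at r₁, vis-viva gives v_a = √[μ(2/r₁ − 1/a_t)] = 8.628 km/s.
First burn Δv₁ = |v_a − v₁| = 6.922 km/s.
Circular speed at r₂: v₂ = √(μ/r₂) = 36.45 km/s.
Transfer-orbit speed at r₂: v_p = √[μ(2/r₂ − 1/a_t)] = 47.42 km/s.
Second burn Δv₂ = |v₂ − v_p| = 10.97 km/s.
Total Δv = Δv₁ + Δv₂ = 17.89 km/s.

Δv = 17.9 km/s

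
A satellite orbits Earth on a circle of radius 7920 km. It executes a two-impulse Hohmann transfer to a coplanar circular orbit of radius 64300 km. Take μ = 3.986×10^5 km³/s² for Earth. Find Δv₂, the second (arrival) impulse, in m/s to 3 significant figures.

Δv₂ = 1320 m/s

Semi-major axis of the transfer orbit: a_t = (7920 + 64300)/2 = 36110 km.
Circular speed at r = 64300 km: v_c = √(μ/r) = 2.490 km/s.
Transfer-orbit speed at the same r (vis-viva, a = a_t): v_t = √[μ(2/r − 1/a_t)] = 1.166 km/s.
Δv₂ = |v_t − v_c| = |1.166 − 2.490| = 1.324 km/s.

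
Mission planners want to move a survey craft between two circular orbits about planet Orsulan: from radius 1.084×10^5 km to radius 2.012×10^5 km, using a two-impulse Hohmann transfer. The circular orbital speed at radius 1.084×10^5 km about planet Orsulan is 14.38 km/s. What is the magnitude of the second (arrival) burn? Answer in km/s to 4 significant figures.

Δv₂ = 1.722 km/s

From the circular-orbit relation v² = μ/r at r = 1.084×10^5 km: μ = v²r = (14.38)² × 1.084×10^5 = 2.24154×10^7 km³/s².
Transfer-ellipse semi-major axis a_t = (r₁ + r₂)/2 = (1.084×10^5 + 2.012×10^5)/2 = 1.548×10^5 km.
On the circular orbit at r = 2.012×10^5 km, v_c = √(μ/r) = 10.555 km/s.
Vis-viva on the transfer ellipse at r = 2.012×10^5 km gives v_t = √[μ(2/r − 1/a_t)] = 8.8326 km/s.
Δv₂ = |v_t − v_c| = |8.8326 − 10.555| = 1.722 km/s.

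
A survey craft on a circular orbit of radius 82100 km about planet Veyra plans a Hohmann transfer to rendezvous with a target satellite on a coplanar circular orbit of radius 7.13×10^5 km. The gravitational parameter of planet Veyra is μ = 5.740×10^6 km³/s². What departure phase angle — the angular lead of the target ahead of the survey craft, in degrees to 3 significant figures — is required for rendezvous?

φ = 105°

Transfer-ellipse semi-major axis a_t = (r₁ + r₂)/2 = (82100 + 7.130×10^5)/2 = 3.9755×10^5 km.
Transfer time t = π√(a_t³/μ) = 3.287×10^5 s.
Target angular speed ω₂ = √(μ/r₂³) = 3.979×10^-6 rad/s.
Angle swept by the target during transfer: ω₂·t = 1.308 rad = 74.94°.
Arrival is 180° from departure on the ellipse, so φ = 180° − 74.94° = 105°.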